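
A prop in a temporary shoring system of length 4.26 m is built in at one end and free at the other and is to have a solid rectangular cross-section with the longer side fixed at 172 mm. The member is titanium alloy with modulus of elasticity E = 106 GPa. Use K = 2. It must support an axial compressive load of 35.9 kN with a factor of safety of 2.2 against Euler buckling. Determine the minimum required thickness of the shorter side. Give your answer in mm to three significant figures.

Required P_cr = n·P = 2.2 × 35.9 = 78.98 kN
L_e = K·L = 2 × 4.26 = 8.520 m
Required I = P_cr·L_e²/(π²E) = 7.898×10^4 × 8.520² / (π² × 1.06×10^11) = 5.480×10^-6 m⁴
I_req = 5.480×10^6 mm⁴
Rectangle, weak axis: I_min = h·b³/12 with h = 172 mm fixed  ⇒  b = (12I/h)^(1/3) = 72.6 mm

b ≈ 72.6 mm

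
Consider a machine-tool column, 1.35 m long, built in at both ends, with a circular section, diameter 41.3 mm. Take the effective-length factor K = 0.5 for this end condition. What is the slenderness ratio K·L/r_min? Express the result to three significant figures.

I = πd⁴/64 = π×41.3⁴/64 = 1.428×10^5 mm⁴
A = 1.340×10^3 mm²;  r_min = √(I/A) = √(1.428×10^5/1.340×10^3) = 10.32 mm
L_e = K·L = 0.5 × 1.35 m = 0.6750 m = 675.00 mm
λ = L_e / r_min = 675.00 / 10.32 = 65.4

λ ≈ 65.4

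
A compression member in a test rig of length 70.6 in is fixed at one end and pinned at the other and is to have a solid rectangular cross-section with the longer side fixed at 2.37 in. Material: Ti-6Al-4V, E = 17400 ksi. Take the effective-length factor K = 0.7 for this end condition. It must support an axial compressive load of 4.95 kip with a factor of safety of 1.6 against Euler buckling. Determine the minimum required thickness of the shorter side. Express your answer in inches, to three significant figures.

b ≈ 0.829 in

Required P_cr = n·P = 1.6 × 4.95 = 7.920 kip
L_e = K·L = 0.7 × 70.6 = 49.42 in
Required I = P_cr·L_e²/(π²E) = 7.920×10^3 × 49.42² / (π² × 1.74×10^7) = 0.1126 in⁴
Rectangle, weak axis: I_min = h·b³/12 with h = 2.37 in fixed  ⇒  b = (12I/h)^(1/3) = 0.829 in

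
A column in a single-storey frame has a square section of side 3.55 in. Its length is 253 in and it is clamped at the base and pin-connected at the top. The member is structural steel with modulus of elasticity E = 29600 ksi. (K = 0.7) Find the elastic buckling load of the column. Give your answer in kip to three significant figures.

I = a⁴/12 = 3.55⁴/12 = 13.24 in⁴
Effective length L_e = K·L = 0.7 × 253 = 177.1 in
P_cr = π²EI / L_e² = π² × 29600×10³ × 13.24 / 177.1² = 1.233×10^5 lb

P_cr ≈ 123 kip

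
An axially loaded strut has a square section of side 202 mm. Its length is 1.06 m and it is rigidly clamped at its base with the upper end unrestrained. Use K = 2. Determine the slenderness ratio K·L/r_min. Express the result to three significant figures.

I = a⁴/12 = 202⁴/12 = 1.387×10^8 mm⁴
A = 4.080×10^4 mm²;  r_min = √(I/A) = √(1.387×10^8/4.080×10^4) = 58.31 mm
L_e = K·L = 2 × 1.06 m = 2.120 m = 2120.0 mm
λ = L_e / r_min = 2120.0 / 58.31 = 36.4

λ ≈ 36.4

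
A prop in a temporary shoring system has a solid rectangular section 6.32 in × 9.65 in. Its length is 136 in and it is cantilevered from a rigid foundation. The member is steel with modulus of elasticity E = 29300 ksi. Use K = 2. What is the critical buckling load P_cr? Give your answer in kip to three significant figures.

Buckling occurs about the weak axis: I_min = h·b³/12 with b = 6.32 in (the shorter side).
I_min = 9.65×6.32³/12 = 203.0 in⁴
Effective length L_e = K·L = 2 × 136 = 272.0 in
P_cr = π²EI / L_e² = π² × 29300×10³ × 203.0 / 272.0² = 7.935×10^5 lb

P_cr ≈ 793 kip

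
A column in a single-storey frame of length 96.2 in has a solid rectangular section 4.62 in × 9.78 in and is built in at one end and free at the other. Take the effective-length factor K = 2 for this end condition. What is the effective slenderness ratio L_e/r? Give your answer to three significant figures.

λ ≈ 144

Buckling occurs about the weak axis: I_min = h·b³/12 with b = 4.62 in (the shorter side).
I_min = 9.78×4.62³/12 = 80.37 in⁴
A = 45.18 in²;  r_min = √(I/A) = √(80.37/45.18) = 1.334 in
L_e = K·L = 2 × 96.2 = 192.4 in
λ = L_e / r_min = 192.40 / 1.334 = 144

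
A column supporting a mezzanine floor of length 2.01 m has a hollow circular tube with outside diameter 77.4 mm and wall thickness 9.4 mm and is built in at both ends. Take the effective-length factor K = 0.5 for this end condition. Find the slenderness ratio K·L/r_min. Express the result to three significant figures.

λ ≈ 41.4

Inner diameter d_i = 77.4 − 2×9.4 = 58.60 mm
I = π(d_o⁴ − d_i⁴)/64 = π(77.4⁴ − 58.60⁴)/64 = 1.183×10^6 mm⁴
A = 2.008×10^3 mm²;  r_min = √(I/A) = √(1.183×10^6/2.008×10^3) = 24.27 mm
L_e = K·L = 0.5 × 2.01 m = 1.005 m = 1005.0 mm
λ = L_e / r_min = 1005.0 / 24.27 = 41.4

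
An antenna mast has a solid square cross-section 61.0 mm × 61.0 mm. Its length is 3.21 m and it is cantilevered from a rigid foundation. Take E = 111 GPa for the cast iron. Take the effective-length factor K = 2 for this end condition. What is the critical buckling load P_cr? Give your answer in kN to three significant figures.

P_cr ≈ 30.7 kN

I = a⁴/12 = 61.0⁴/12 = 1.154×10^6 mm⁴
I = 1.154×10^6 mm⁴ = 1.154×10^-6 m⁴
Effective length L_e = K·L = 2 × 3.21 = 6.420 m
P_cr = π²EI / L_e² = π² × 111×10⁹ × 1.154×10^-6 / 6.420² = 3.067×10^4 N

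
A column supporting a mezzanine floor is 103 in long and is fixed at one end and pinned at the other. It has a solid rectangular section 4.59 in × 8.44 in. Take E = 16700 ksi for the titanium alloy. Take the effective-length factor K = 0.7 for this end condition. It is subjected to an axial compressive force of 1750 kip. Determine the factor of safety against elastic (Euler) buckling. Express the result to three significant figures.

n ≈ 1.23

Buckling occurs about the weak axis: I_min = h·b³/12 with b = 4.59 in (the shorter side).
I_min = 8.44×4.59³/12 = 68.01 in⁴
Effective length L_e = K·L = 0.7 × 103 = 72.10 in
P_cr = π²EI / L_e² = π² × 16700×10³ × 68.01 / 72.10² = 2.156×10^6 lb
Factor of safety n = P_cr / P = 2156.5 / 1750 = 1.23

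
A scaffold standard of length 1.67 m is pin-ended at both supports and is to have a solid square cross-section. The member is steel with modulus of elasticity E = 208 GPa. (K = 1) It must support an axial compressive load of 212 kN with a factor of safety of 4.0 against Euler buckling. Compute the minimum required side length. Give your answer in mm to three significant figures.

a ≈ 61.0 mm

Required P_cr = n·P = 4.0 × 212 = 848.0 kN
L_e = K·L = 1 × 1.67 = 1.670 m
Required I = P_cr·L_e²/(π²E) = 8.480×10^5 × 1.670² / (π² × 2.08×10^11) = 1.152×10^-6 m⁴
I_req = 1.152×10^6 mm⁴
Solid square: I = a⁴/12  ⇒  a = (12I)^(1/4) = (12×1.152×10^6)^(1/4) = 61.0 mm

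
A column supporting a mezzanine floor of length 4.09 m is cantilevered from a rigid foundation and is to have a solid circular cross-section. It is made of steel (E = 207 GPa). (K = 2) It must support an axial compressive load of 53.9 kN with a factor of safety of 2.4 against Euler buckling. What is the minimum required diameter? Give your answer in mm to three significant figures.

Required P_cr = n·P = 2.4 × 53.9 = 129.4 kN
L_e = K·L = 2 × 4.09 = 8.180 m
Required I = P_cr·L_e²/(π²E) = 1.294×10^5 × 8.180² / (π² × 2.07×10^11) = 4.237×10^-6 m⁴
I_req = 4.237×10^6 mm⁴
Solid circle: I = πd⁴/64  ⇒  d = (64I/π)^(1/4) = (64×4.237×10^6/π)^(1/4) = 96.4 mm

d ≈ 96.4 mm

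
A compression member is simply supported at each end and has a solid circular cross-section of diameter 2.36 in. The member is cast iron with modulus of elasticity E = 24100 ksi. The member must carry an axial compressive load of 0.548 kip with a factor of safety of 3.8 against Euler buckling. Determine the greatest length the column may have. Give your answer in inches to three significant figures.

I = πd⁴/64 = π×2.36⁴/64 = 1.523 in⁴
Required critical load P_cr = n·P = 3.8 × 0.548 = 2.082 kip = 2.082×10^3 lb
From P_cr = π²EI/(K·L)²:  L = (1/K)·√(π²EI/P_cr) = (1/1)·√(π²×2.41×10^7×1.523/2.082×10^3)
L = 417 in

L_max ≈ 417 in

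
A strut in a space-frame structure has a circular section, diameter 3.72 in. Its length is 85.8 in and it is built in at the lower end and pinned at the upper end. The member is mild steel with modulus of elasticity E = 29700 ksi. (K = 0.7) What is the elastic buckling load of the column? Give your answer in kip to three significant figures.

P_cr ≈ 764 kip

I = πd⁴/64 = π×3.72⁴/64 = 9.400 in⁴
Effective length L_e = K·L = 0.7 × 85.8 = 60.06 in
P_cr = π²EI / L_e² = π² × 29700×10³ × 9.400 / 60.06² = 7.639×10^5 lb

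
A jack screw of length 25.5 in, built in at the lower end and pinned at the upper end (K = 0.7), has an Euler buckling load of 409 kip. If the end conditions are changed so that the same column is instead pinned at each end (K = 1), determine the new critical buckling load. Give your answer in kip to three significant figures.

P_cr ≈ 200 kip

P_cr ∝ 1/K², so P_cr,new = P_cr,old × (K_old/K_new)² = 409 × (0.7/1)²
= 409 × 0.4900 = 200 kip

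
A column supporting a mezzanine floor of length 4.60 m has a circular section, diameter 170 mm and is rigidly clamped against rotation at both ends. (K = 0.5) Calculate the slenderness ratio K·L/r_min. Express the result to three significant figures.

For a solid circle r = d/4 = 170/4 = 42.50 mm
L_e = K·L = 0.5 × 4.60 m = 2.300 m = 2300.0 mm
λ = L_e / r_min = 2300.0 / 42.50 = 54.1

λ ≈ 54.1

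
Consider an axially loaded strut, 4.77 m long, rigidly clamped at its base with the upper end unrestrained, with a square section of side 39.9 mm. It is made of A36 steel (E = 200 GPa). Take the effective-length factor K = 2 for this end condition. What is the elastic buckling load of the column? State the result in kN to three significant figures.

I = a⁴/12 = 39.9⁴/12 = 2.112×10^5 mm⁴
I = 2.112×10^5 mm⁴ = 2.112×10^-7 m⁴
Effective length L_e = K·L = 2 × 4.77 = 9.540 m
P_cr = π²EI / L_e² = π² × 200×10⁹ × 2.112×10^-7 / 9.540² = 4.581×10^3 N

P_cr ≈ 4.58 kN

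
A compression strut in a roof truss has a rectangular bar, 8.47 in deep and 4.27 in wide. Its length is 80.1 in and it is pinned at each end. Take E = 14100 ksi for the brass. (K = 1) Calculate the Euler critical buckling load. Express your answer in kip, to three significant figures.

P_cr ≈ 1190 kip

Buckling occurs about the weak axis: I_min = h·b³/12 with b = 4.27 in (the shorter side).
I_min = 8.47×4.27³/12 = 54.95 in⁴
Effective length L_e = K·L = 1 × 80.1 = 80.10 in
P_cr = π²EI / L_e² = π² × 14100×10³ × 54.95 / 80.10² = 1.192×10^6 lb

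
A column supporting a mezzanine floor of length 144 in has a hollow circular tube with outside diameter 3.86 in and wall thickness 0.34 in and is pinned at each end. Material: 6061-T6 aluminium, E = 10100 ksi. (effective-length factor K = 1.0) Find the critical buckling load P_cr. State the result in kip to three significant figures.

P_cr ≈ 28.3 kip

Inner diameter d_i = 3.86 − 2×0.34 = 3.180 in
I = π(d_o⁴ − d_i⁴)/64 = π(3.86⁴ − 3.180⁴)/64 = 5.878 in⁴
Effective length L_e = K·L = 1 × 144 = 144.0 in
P_cr = π²EI / L_e² = π² × 10100×10³ × 5.878 / 144.0² = 2.826×10^4 lb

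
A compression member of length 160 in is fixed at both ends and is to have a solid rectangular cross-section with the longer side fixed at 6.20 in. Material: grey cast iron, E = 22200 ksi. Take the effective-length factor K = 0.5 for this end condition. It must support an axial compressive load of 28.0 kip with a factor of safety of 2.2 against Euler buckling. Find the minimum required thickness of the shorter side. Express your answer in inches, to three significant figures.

b ≈ 1.52 in

Required P_cr = n·P = 2.2 × 28.0 = 61.60 kip
L_e = K·L = 0.5 × 160 = 80.00 in
Required I = P_cr·L_e²/(π²E) = 6.160×10^4 × 80.00² / (π² × 2.22×10^7) = 1.799 in⁴
Rectangle, weak axis: I_min = h·b³/12 with h = 6.20 in fixed  ⇒  b = (12I/h)^(1/3) = 1.52 in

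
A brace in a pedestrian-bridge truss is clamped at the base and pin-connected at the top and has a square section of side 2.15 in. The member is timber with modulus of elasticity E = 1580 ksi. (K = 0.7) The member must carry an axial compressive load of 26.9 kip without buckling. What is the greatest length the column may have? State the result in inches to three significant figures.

L_max ≈ 45.9 in

I = a⁴/12 = 2.15⁴/12 = 1.781 in⁴
At the buckling limit P_cr = P = 2.690×10^4 lb
From P_cr = π²EI/(K·L)²:  L = (1/K)·√(π²EI/P_cr) = (1/0.7)·√(π²×1.58×10^6×1.781/2.690×10^4)
L = 45.9 in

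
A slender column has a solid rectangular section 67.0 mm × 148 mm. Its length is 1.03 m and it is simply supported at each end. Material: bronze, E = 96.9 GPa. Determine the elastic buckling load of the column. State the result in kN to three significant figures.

Buckling occurs about the weak axis: I_min = h·b³/12 with b = 67.0 mm (the shorter side).
I_min = 148×67.0³/12 = 3.709×10^6 mm⁴
I = 3.709×10^6 mm⁴ = 3.709×10^-6 m⁴
Effective length L_e = K·L = 1 × 1.03 = 1.030 m
P_cr = π²EI / L_e² = π² × 96.9×10⁹ × 3.709×10^-6 / 1.030² = 3.344×10^6 N

P_cr ≈ 3340 kN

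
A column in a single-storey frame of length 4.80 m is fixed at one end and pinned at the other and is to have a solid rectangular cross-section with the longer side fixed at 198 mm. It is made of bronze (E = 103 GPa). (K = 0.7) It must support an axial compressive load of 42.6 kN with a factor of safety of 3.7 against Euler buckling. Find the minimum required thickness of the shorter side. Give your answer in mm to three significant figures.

Required P_cr = n·P = 3.7 × 42.6 = 157.6 kN
L_e = K·L = 0.7 × 4.80 = 3.360 m
Required I = P_cr·L_e²/(π²E) = 1.576×10^5 × 3.360² / (π² × 1.03×10^11) = 1.750×10^-6 m⁴
I_req = 1.750×10^6 mm⁴
Rectangle, weak axis: I_min = h·b³/12 with h = 198 mm fixed  ⇒  b = (12I/h)^(1/3) = 47.3 mm

b ≈ 47.3 mm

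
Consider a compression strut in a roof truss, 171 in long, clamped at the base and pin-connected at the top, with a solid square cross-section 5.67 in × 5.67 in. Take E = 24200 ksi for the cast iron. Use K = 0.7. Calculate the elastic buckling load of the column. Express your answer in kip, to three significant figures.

P_cr ≈ 1440 kip

I = a⁴/12 = 5.67⁴/12 = 86.13 in⁴
Effective length L_e = K·L = 0.7 × 171 = 119.7 in
P_cr = π²EI / L_e² = π² × 24200×10³ × 86.13 / 119.7² = 1.436×10^6 lb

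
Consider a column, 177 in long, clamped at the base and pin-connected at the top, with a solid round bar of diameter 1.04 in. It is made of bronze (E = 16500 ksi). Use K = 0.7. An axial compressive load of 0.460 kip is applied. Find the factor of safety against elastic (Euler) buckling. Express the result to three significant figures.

I = πd⁴/64 = π×1.04⁴/64 = 5.743×10^-2 in⁴
Effective length L_e = K·L = 0.7 × 177 = 123.9 in
P_cr = π²EI / L_e² = π² × 16500×10³ × 5.743×10^-2 / 123.9² = 609.2 lb
Factor of safety n = P_cr / P = 0.60918 / 0.460 = 1.32

n ≈ 1.32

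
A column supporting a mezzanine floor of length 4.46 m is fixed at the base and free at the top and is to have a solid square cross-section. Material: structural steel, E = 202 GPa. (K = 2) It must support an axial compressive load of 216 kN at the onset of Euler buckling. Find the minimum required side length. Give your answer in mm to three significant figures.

L_e = K·L = 2 × 4.46 = 8.920 m
Required I = P_cr·L_e²/(π²E) = 2.160×10^5 × 8.920² / (π² × 2.02×10^11) = 8.620×10^-6 m⁴
I_req = 8.620×10^6 mm⁴
Solid square: I = a⁴/12  ⇒  a = (12I)^(1/4) = (12×8.620×10^6)^(1/4) = 101 mm

a ≈ 101 mm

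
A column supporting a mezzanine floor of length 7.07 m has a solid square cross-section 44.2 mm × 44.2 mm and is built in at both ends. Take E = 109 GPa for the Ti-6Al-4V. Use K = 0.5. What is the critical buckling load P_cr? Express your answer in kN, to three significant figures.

I = a⁴/12 = 44.2⁴/12 = 3.181×10^5 mm⁴
I = 3.181×10^5 mm⁴ = 3.181×10^-7 m⁴
Effective length L_e = K·L = 0.5 × 7.07 = 3.535 m
P_cr = π²EI / L_e² = π² × 109×10⁹ × 3.181×10^-7 / 3.535² = 2.738×10^4 N

P_cr ≈ 27.4 kN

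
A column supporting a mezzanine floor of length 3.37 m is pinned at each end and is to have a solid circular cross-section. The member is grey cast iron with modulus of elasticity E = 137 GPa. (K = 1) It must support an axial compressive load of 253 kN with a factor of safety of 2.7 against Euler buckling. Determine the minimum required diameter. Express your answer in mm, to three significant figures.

Required P_cr = n·P = 2.7 × 253 = 683.1 kN
L_e = K·L = 1 × 3.37 = 3.370 m
Required I = P_cr·L_e²/(π²E) = 6.831×10^5 × 3.370² / (π² × 1.37×10^11) = 5.738×10^-6 m⁴
I_req = 5.738×10^6 mm⁴
Solid circle: I = πd⁴/64  ⇒  d = (64I/π)^(1/4) = (64×5.738×10^6/π)^(1/4) = 104 mm

d ≈ 104 mm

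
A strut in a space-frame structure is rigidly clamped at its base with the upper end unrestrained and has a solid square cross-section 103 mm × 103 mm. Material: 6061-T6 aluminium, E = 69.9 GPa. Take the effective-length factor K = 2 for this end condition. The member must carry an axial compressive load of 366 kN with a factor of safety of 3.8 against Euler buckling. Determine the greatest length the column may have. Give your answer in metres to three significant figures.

L_max ≈ 1.08 m

I = a⁴/12 = 103⁴/12 = 9.379×10^6 mm⁴
I = 9.379×10^-6 m⁴
Required critical load P_cr = n·P = 3.8 × 366 = 1391 kN = 1.391×10^6 N
From P_cr = π²EI/(K·L)²:  L = (1/K)·√(π²EI/P_cr) = (1/2)·√(π²×6.99×10^10×9.379×10^-6/1.391×10^6)
L = 1.08 m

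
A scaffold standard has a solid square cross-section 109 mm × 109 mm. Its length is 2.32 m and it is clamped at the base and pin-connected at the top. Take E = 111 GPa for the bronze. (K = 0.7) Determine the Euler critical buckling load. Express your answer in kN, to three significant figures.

P_cr ≈ 4890 kN

I = a⁴/12 = 109⁴/12 = 1.176×10^7 mm⁴
I = 1.176×10^7 mm⁴ = 1.176×10^-5 m⁴
Effective length L_e = K·L = 0.7 × 2.32 = 1.624 m
P_cr = π²EI / L_e² = π² × 111×10⁹ × 1.176×10^-5 / 1.624² = 4.886×10^6 N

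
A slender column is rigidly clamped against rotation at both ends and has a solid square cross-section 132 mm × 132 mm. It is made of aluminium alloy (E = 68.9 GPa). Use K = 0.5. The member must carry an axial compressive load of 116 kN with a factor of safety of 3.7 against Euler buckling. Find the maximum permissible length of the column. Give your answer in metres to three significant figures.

L_max ≈ 12.7 m

I = a⁴/12 = 132⁴/12 = 2.530×10^7 mm⁴
I = 2.530×10^-5 m⁴
Required critical load P_cr = n·P = 3.7 × 116 = 429.2 kN = 4.292×10^5 N
From P_cr = π²EI/(K·L)²:  L = (1/K)·√(π²EI/P_cr) = (1/0.5)·√(π²×6.89×10^10×2.530×10^-5/4.292×10^5)
L = 12.7 m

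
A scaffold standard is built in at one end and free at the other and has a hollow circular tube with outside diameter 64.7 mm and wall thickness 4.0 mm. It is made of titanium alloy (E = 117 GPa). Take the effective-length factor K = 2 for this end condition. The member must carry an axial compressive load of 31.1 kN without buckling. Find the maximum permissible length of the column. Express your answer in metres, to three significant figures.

L_max ≈ 1.81 m

Inner diameter d_i = 64.7 − 2×4.0 = 56.70 mm
I = π(d_o⁴ − d_i⁴)/64 = π(64.7⁴ − 56.70⁴)/64 = 3.528×10^5 mm⁴
I = 3.528×10^-7 m⁴
At the buckling limit P_cr = P = 3.110×10^4 N
From P_cr = π²EI/(K·L)²:  L = (1/K)·√(π²EI/P_cr) = (1/2)·√(π²×1.17×10^11×3.528×10^-7/3.110×10^4)
L = 1.81 m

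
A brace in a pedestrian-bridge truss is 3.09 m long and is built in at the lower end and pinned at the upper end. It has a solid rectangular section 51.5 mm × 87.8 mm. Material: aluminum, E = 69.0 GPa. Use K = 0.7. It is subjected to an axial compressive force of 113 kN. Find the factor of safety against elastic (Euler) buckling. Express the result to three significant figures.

n ≈ 1.29

Buckling occurs about the weak axis: I_min = h·b³/12 with b = 51.5 mm (the shorter side).
I_min = 87.8×51.5³/12 = 9.994×10^5 mm⁴
I = 9.994×10^5 mm⁴ = 9.994×10^-7 m⁴
Effective length L_e = K·L = 0.7 × 3.09 = 2.163 m
P_cr = π²EI / L_e² = π² × 69.0×10⁹ × 9.994×10^-7 / 2.163² = 1.455×10^5 N
Factor of safety n = P_cr / P = 145.47 / 113 = 1.29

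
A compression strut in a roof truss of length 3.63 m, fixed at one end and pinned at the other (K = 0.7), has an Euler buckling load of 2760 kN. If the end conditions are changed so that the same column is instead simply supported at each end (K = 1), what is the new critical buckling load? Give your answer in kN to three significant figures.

P_cr ∝ 1/K², so P_cr,new = P_cr,old × (K_old/K_new)² = 2760 × (0.7/1)²
= 2760 × 0.4900 = 1350 kN

P_cr ≈ 1350 kN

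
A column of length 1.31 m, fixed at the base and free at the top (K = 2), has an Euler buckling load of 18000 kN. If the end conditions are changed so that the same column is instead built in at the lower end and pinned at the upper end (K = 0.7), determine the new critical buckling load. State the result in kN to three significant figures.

P_cr ∝ 1/K², so P_cr,new = P_cr,old × (K_old/K_new)² = 18000 × (2/0.7)²
= 18000 × 8.163 = 147000 kN

P_cr ≈ 147000 kN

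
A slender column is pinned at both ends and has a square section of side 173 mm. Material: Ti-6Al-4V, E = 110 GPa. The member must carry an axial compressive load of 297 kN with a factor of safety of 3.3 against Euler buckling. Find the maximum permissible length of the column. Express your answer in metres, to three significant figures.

I = a⁴/12 = 173⁴/12 = 7.465×10^7 mm⁴
I = 7.465×10^-5 m⁴
Required critical load P_cr = n·P = 3.3 × 297 = 980.1 kN = 9.801×10^5 N
From P_cr = π²EI/(K·L)²:  L = (1/K)·√(π²EI/P_cr) = (1/1)·√(π²×1.10×10^11×7.465×10^-5/9.801×10^5)
L = 9.09 m

L_max ≈ 9.09 m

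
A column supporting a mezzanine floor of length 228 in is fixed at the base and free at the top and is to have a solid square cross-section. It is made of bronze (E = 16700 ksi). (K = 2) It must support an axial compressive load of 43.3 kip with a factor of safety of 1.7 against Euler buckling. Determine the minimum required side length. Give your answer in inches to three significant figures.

a ≈ 5.78 in

Required P_cr = n·P = 1.7 × 43.3 = 73.61 kip
L_e = K·L = 2 × 228 = 456.0 in
Required I = P_cr·L_e²/(π²E) = 7.361×10^4 × 456.0² / (π² × 1.67×10^7) = 92.86 in⁴
Solid square: I = a⁴/12  ⇒  a = (12I)^(1/4) = (12×92.86)^(1/4) = 5.78 in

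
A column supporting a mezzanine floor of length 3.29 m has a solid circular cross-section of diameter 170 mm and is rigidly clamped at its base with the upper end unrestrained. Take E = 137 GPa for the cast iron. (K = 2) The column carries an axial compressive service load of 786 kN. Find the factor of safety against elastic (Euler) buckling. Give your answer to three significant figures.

n ≈ 1.63

I = πd⁴/64 = π×170⁴/64 = 4.100×10^7 mm⁴
I = 4.100×10^7 mm⁴ = 4.100×10^-5 m⁴
Effective length L_e = K·L = 2 × 3.29 = 6.580 m
P_cr = π²EI / L_e² = π² × 137×10⁹ × 4.100×10^-5 / 6.580² = 1.280×10^6 N
Factor of safety n = P_cr / P = 1280.4 / 786 = 1.63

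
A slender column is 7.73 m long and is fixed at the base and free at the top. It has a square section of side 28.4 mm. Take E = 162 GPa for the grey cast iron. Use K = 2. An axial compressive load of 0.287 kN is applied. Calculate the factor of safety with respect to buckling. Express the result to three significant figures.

n ≈ 1.26

I = a⁴/12 = 28.4⁴/12 = 5.421×10^4 mm⁴
I = 5.421×10^4 mm⁴ = 5.421×10^-8 m⁴
Effective length L_e = K·L = 2 × 7.73 = 15.46 m
P_cr = π²EI / L_e² = π² × 162×10⁹ × 5.421×10^-8 / 15.46² = 362.7 N
Factor of safety n = P_cr / P = 0.36265 / 0.287 = 1.26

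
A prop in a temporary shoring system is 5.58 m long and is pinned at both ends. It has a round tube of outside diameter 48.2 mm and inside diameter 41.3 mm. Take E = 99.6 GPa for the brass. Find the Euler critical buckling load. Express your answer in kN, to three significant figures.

P_cr ≈ 3.86 kN

d_o = 48.2 mm, d_i = 41.3 mm
I = π(d_o⁴ − d_i⁴)/64 = π(48.2⁴ − 41.30⁴)/64 = 1.221×10^5 mm⁴
I = 1.221×10^5 mm⁴ = 1.221×10^-7 m⁴
Effective length L_e = K·L = 1 × 5.58 = 5.580 m
P_cr = π²EI / L_e² = π² × 99.6×10⁹ × 1.221×10^-7 / 5.580² = 3.856×10^3 N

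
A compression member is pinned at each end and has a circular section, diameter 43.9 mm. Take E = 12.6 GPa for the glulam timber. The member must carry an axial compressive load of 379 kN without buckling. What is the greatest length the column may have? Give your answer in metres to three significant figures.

I = πd⁴/64 = π×43.9⁴/64 = 1.823×10^5 mm⁴
I = 1.823×10^-7 m⁴
At the buckling limit P_cr = P = 3.790×10^5 N
From P_cr = π²EI/(K·L)²:  L = (1/K)·√(π²EI/P_cr) = (1/1)·√(π²×1.26×10^10×1.823×10^-7/3.790×10^5)
L = 0.245 m

L_max ≈ 0.245 m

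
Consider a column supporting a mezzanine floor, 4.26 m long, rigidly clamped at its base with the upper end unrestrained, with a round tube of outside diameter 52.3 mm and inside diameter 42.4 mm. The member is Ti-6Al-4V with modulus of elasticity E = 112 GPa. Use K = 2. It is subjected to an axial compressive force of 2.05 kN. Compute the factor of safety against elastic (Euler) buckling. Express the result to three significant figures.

n ≈ 1.55

d_o = 52.3 mm, d_i = 42.4 mm
I = π(d_o⁴ − d_i⁴)/64 = π(52.3⁴ − 42.40⁴)/64 = 2.086×10^5 mm⁴
I = 2.086×10^5 mm⁴ = 2.086×10^-7 m⁴
Effective length L_e = K·L = 2 × 4.26 = 8.520 m
P_cr = π²EI / L_e² = π² × 112×10⁹ × 2.086×10^-7 / 8.520² = 3.177×10^3 N
Factor of safety n = P_cr / P = 3.1768 / 2.05 = 1.55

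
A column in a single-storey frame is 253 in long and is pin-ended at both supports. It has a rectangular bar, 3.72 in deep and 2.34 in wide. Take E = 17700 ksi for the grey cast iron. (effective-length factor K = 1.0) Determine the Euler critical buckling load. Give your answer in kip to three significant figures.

Buckling occurs about the weak axis: I_min = h·b³/12 with b = 2.34 in (the shorter side).
I_min = 3.72×2.34³/12 = 3.972 in⁴
Effective length L_e = K·L = 1 × 253 = 253.0 in
P_cr = π²EI / L_e² = π² × 17700×10³ × 3.972 / 253.0² = 1.084×10^4 lb

P_cr ≈ 10.8 kip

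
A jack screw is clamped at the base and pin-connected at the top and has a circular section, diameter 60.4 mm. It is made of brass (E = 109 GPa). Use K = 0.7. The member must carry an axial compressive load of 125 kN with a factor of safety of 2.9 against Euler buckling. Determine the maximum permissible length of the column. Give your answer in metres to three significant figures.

L_max ≈ 1.99 m

I = πd⁴/64 = π×60.4⁴/64 = 6.533×10^5 mm⁴
I = 6.533×10^-7 m⁴
Required critical load P_cr = n·P = 2.9 × 125 = 362.5 kN = 3.625×10^5 N
From P_cr = π²EI/(K·L)²:  L = (1/K)·√(π²EI/P_cr) = (1/0.7)·√(π²×1.09×10^11×6.533×10^-7/3.625×10^5)
L = 1.99 m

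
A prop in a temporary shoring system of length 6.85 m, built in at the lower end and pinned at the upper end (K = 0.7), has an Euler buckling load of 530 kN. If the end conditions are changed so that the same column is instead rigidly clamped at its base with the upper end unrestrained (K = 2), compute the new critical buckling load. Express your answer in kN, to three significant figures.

P_cr ≈ 64.9 kN

P_cr ∝ 1/K², so P_cr,new = P_cr,old × (K_old/K_new)² = 530 × (0.7/2)²
= 530 × 0.1225 = 64.9 kN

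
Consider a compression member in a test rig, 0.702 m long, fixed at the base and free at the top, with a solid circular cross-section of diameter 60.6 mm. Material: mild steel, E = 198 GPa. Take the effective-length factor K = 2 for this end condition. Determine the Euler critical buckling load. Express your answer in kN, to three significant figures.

P_cr ≈ 656 kN

I = πd⁴/64 = π×60.6⁴/64 = 6.620×10^5 mm⁴
I = 6.620×10^5 mm⁴ = 6.620×10^-7 m⁴
Effective length L_e = K·L = 2 × 0.702 = 1.404 m
P_cr = π²EI / L_e² = π² × 198×10⁹ × 6.620×10^-7 / 1.404² = 6.563×10^5 N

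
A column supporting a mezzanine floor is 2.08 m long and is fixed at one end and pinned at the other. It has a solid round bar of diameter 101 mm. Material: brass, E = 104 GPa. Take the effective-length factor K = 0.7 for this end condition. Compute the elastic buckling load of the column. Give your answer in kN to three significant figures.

I = πd⁴/64 = π×101⁴/64 = 5.108×10^6 mm⁴
I = 5.108×10^6 mm⁴ = 5.108×10^-6 m⁴
Effective length L_e = K·L = 0.7 × 2.08 = 1.456 m
P_cr = π²EI / L_e² = π² × 104×10⁹ × 5.108×10^-6 / 1.456² = 2.473×10^6 N

P_cr ≈ 2470 kN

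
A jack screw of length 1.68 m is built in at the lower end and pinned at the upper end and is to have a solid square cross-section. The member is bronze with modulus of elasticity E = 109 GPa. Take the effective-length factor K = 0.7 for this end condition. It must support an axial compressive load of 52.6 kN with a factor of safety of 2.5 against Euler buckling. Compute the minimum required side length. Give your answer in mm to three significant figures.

a ≈ 37.7 mm

Required P_cr = n·P = 2.5 × 52.6 = 131.5 kN
L_e = K·L = 0.7 × 1.68 = 1.176 m
Required I = P_cr·L_e²/(π²E) = 1.315×10^5 × 1.176² / (π² × 1.09×10^11) = 1.690×10^-7 m⁴
I_req = 1.690×10^5 mm⁴
Solid square: I = a⁴/12  ⇒  a = (12I)^(1/4) = (12×1.690×10^5)^(1/4) = 37.7 mm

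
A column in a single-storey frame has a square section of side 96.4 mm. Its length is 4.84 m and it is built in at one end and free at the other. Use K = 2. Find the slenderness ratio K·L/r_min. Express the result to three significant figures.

I = a⁴/12 = 96.4⁴/12 = 7.197×10^6 mm⁴
A = 9.293×10^3 mm²;  r_min = √(I/A) = √(7.197×10^6/9.293×10^3) = 27.83 mm
L_e = K·L = 2 × 4.84 m = 9.680 m = 9680.0 mm
λ = L_e / r_min = 9680.0 / 27.83 = 348

λ ≈ 348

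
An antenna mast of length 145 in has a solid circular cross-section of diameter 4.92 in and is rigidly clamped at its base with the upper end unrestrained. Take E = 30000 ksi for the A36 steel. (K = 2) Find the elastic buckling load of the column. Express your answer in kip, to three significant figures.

I = πd⁴/64 = π×4.92⁴/64 = 28.76 in⁴
Effective length L_e = K·L = 2 × 145 = 290.0 in
P_cr = π²EI / L_e² = π² × 30000×10³ × 28.76 / 290.0² = 1.013×10^5 lb

P_cr ≈ 101 kip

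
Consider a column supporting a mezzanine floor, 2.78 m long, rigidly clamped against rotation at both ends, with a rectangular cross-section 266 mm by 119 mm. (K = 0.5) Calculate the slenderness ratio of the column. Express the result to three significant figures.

For a rectangle r_min = b/√12 = 119/√12 = 34.35 mm
L_e = K·L = 0.5 × 2.78 m = 1.390 m = 1390.0 mm
λ = L_e / r_min = 1390.0 / 34.35 = 40.5

λ ≈ 40.5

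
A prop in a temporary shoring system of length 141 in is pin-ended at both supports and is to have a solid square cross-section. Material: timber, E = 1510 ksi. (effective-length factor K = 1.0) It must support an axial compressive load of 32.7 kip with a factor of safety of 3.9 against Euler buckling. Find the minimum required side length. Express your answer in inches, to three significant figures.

Required P_cr = n·P = 3.9 × 32.7 = 127.5 kip
L_e = K·L = 1 × 141 = 141.0 in
Required I = P_cr·L_e²/(π²E) = 1.275×10^5 × 141.0² / (π² × 1.51×10^6) = 170.1 in⁴
Solid square: I = a⁴/12  ⇒  a = (12I)^(1/4) = (12×170.1)^(1/4) = 6.72 in

a ≈ 6.72 in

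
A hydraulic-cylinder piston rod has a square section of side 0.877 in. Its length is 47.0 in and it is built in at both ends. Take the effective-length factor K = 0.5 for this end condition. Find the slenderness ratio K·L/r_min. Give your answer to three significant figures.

I = a⁴/12 = 0.877⁴/12 = 4.930×10^-2 in⁴
A = 0.7691 in²;  r_min = √(I/A) = √(4.930×10^-2/0.7691) = 0.2532 in
L_e = K·L = 0.5 × 47.0 = 23.50 in
λ = L_e / r_min = 23.500 / 0.2532 = 92.8

λ ≈ 92.8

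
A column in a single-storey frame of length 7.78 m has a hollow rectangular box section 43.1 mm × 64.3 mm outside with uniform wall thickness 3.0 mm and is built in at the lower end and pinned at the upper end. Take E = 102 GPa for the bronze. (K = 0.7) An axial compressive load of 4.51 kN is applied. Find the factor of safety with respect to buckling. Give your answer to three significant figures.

n ≈ 1.36

Inner dimensions: h_i = 64.3 − 2×3.0 = 58.30 mm, b_i = 43.1 − 2×3.0 = 37.10 mm
Weak-axis I_min = (h_o·b_o³ − h_i·b_i³)/12 with b_o = 43.1, b_i = 37.10 mm (shorter outer/inner sides).
I_min = (64.3×43.1³ − 58.30×37.10³)/12 = 1.809×10^5 mm⁴
I = 1.809×10^5 mm⁴ = 1.809×10^-7 m⁴
Effective length L_e = K·L = 0.7 × 7.78 = 5.446 m
P_cr = π²EI / L_e² = π² × 102×10⁹ × 1.809×10^-7 / 5.446² = 6.141×10^3 N
Factor of safety n = P_cr / P = 6.1407 / 4.51 = 1.36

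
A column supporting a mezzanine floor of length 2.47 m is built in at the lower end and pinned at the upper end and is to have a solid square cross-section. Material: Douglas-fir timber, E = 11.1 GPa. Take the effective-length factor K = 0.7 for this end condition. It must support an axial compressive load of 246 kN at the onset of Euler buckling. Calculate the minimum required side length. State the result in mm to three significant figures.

L_e = K·L = 0.7 × 2.47 = 1.729 m
Required I = P_cr·L_e²/(π²E) = 2.460×10^5 × 1.729² / (π² × 1.11×10^10) = 6.713×10^-6 m⁴
I_req = 6.713×10^6 mm⁴
Solid square: I = a⁴/12  ⇒  a = (12I)^(1/4) = (12×6.713×10^6)^(1/4) = 94.7 mm

a ≈ 94.7 mm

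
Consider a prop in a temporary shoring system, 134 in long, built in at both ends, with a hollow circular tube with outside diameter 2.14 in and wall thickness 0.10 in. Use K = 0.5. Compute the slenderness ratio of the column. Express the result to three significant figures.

Inner diameter d_i = 2.14 − 2×0.10 = 1.940 in
I = π(d_o⁴ − d_i⁴)/64 = π(2.14⁴ − 1.940⁴)/64 = 0.3342 in⁴
A = 0.6409 in²;  r_min = √(I/A) = √(0.3342/0.6409) = 0.7221 in
L_e = K·L = 0.5 × 134 = 67.00 in
λ = L_e / r_min = 67.000 / 0.7221 = 92.8

λ ≈ 92.8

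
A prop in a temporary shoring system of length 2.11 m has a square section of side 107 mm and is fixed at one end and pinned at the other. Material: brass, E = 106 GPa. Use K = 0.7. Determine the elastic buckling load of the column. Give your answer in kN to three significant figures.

P_cr ≈ 5240 kN

I = a⁴/12 = 107⁴/12 = 1.092×10^7 mm⁴
I = 1.092×10^7 mm⁴ = 1.092×10^-5 m⁴
Effective length L_e = K·L = 0.7 × 2.11 = 1.477 m
P_cr = π²EI / L_e² = π² × 106×10⁹ × 1.092×10^-5 / 1.477² = 5.238×10^6 N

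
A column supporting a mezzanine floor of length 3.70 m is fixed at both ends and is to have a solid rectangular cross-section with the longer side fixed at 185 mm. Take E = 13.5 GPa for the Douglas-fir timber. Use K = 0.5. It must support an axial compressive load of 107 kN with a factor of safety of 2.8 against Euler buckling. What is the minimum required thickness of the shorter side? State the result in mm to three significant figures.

b ≈ 79.3 mm

Required P_cr = n·P = 2.8 × 107 = 299.6 kN
L_e = K·L = 0.5 × 3.70 = 1.850 m
Required I = P_cr·L_e²/(π²E) = 2.996×10^5 × 1.850² / (π² × 1.35×10^10) = 7.696×10^-6 m⁴
I_req = 7.696×10^6 mm⁴
Rectangle, weak axis: I_min = h·b³/12 with h = 185 mm fixed  ⇒  b = (12I/h)^(1/3) = 79.3 mm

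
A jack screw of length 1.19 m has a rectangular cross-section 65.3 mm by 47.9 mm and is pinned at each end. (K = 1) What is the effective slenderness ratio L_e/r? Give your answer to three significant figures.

λ ≈ 86.1

For a rectangle r_min = b/√12 = 47.9/√12 = 13.83 mm
L_e = K·L = 1 × 1.19 m = 1.190 m = 1190.0 mm
λ = L_e / r_min = 1190.0 / 13.83 = 86.1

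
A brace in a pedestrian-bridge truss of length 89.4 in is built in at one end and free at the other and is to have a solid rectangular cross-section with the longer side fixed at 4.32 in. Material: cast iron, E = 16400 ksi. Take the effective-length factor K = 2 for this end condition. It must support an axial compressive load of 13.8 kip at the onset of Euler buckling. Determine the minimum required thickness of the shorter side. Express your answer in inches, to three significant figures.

L_e = K·L = 2 × 89.4 = 178.8 in
Required I = P_cr·L_e²/(π²E) = 1.380×10^4 × 178.8² / (π² × 1.64×10^7) = 2.726 in⁴
Rectangle, weak axis: I_min = h·b³/12 with h = 4.32 in fixed  ⇒  b = (12I/h)^(1/3) = 1.96 in

b ≈ 1.96 in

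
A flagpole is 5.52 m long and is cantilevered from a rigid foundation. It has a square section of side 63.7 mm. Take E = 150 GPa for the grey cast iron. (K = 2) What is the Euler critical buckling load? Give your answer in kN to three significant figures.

P_cr ≈ 16.7 kN

I = a⁴/12 = 63.7⁴/12 = 1.372×10^6 mm⁴
I = 1.372×10^6 mm⁴ = 1.372×10^-6 m⁴
Effective length L_e = K·L = 2 × 5.52 = 11.04 m
P_cr = π²EI / L_e² = π² × 150×10⁹ × 1.372×10^-6 / 11.04² = 1.667×10^4 N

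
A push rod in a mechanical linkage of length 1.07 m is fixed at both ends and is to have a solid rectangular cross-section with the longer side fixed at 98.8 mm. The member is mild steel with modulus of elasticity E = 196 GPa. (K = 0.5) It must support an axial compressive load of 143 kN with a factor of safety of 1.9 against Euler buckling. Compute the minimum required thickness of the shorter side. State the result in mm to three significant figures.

Required P_cr = n·P = 1.9 × 143 = 271.7 kN
L_e = K·L = 0.5 × 1.07 = 0.5350 m
Required I = P_cr·L_e²/(π²E) = 2.717×10^5 × 0.5350² / (π² × 1.96×10^11) = 4.020×10^-8 m⁴
I_req = 4.020×10^4 mm⁴
Rectangle, weak axis: I_min = h·b³/12 with h = 98.8 mm fixed  ⇒  b = (12I/h)^(1/3) = 17.0 mm

b ≈ 17.0 mm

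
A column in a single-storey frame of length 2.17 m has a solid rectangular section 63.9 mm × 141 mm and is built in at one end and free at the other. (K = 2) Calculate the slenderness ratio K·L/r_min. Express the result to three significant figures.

λ ≈ 235

For a rectangle r_min = b/√12 = 63.9/√12 = 18.45 mm
L_e = K·L = 2 × 2.17 m = 4.340 m = 4340.0 mm
λ = L_e / r_min = 4340.0 / 18.45 = 235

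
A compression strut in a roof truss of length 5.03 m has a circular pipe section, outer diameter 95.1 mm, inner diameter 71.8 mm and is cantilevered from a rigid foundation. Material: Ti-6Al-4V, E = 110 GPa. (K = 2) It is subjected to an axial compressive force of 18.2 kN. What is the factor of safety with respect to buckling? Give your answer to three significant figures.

d_o = 95.1 mm, d_i = 71.8 mm
I = π(d_o⁴ − d_i⁴)/64 = π(95.1⁴ − 71.80⁴)/64 = 2.710×10^6 mm⁴
I = 2.710×10^6 mm⁴ = 2.710×10^-6 m⁴
Effective length L_e = K·L = 2 × 5.03 = 10.06 m
P_cr = π²EI / L_e² = π² × 110×10⁹ × 2.710×10^-6 / 10.06² = 2.908×10^4 N
Factor of safety n = P_cr / P = 29.077 / 18.2 = 1.60

n ≈ 1.60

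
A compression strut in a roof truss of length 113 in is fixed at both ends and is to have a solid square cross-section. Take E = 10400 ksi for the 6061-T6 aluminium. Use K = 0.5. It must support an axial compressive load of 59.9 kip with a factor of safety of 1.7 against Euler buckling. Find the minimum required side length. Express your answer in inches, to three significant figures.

Required P_cr = n·P = 1.7 × 59.9 = 101.8 kip
L_e = K·L = 0.5 × 113 = 56.50 in
Required I = P_cr·L_e²/(π²E) = 1.018×10^5 × 56.50² / (π² × 1.04×10^7) = 3.167 in⁴
Solid square: I = a⁴/12  ⇒  a = (12I)^(1/4) = (12×3.167)^(1/4) = 2.48 in

a ≈ 2.48 in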